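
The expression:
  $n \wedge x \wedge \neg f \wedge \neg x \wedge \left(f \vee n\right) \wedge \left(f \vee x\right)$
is never true.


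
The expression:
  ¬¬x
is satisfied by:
  {x: True}


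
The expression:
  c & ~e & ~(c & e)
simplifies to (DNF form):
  c & ~e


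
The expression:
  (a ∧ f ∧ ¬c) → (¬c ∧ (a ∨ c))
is always true.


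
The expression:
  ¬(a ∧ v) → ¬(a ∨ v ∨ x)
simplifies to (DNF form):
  (a ∧ v) ∨ (a ∧ ¬a) ∨ (a ∧ v ∧ ¬v) ∨ (a ∧ v ∧ ¬x) ∨ (a ∧ ¬a ∧ ¬v) ∨ (a ∧ ¬a ∧ ¬x) ∨ (v ∧ ¬v ∧ ¬x) ∨ (¬a ∧ ¬v ∧ ¬x)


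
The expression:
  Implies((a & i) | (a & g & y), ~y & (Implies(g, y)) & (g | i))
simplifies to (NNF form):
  ~a | (~g & ~i) | (~g & ~y) | (~i & ~y)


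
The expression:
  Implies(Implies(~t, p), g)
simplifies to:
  g | (~p & ~t)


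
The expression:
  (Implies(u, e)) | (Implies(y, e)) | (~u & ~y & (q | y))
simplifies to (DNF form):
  e | ~u | ~y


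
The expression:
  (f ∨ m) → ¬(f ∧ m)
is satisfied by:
  {m: False, f: False}
  {f: True, m: False}
  {m: True, f: False}


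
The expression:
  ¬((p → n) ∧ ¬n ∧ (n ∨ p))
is always true.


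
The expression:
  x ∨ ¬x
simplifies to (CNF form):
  True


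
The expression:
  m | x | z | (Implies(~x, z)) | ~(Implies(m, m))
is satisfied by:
  {x: True, z: True, m: True}
  {x: True, z: True, m: False}
  {x: True, m: True, z: False}
  {x: True, m: False, z: False}
  {z: True, m: True, x: False}
  {z: True, m: False, x: False}
  {m: True, z: False, x: False}


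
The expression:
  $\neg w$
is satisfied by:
  {w: False}


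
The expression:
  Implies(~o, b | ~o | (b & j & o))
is always true.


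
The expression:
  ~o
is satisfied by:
  {o: False}


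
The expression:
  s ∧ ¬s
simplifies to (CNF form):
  False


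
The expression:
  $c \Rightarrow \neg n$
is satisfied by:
  {c: False, n: False}
  {n: True, c: False}
  {c: True, n: False}


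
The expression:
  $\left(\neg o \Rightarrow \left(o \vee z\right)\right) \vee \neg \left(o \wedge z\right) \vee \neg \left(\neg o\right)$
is always true.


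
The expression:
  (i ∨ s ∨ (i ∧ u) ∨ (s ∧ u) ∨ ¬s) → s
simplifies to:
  s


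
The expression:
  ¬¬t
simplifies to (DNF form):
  t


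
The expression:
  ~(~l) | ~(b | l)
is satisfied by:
  {l: True, b: False}
  {b: False, l: False}
  {b: True, l: True}


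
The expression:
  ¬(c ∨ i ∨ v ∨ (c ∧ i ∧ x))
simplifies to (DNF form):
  ¬c ∧ ¬i ∧ ¬v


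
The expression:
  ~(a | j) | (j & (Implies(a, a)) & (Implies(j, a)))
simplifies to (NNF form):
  (a & j) | (~a & ~j)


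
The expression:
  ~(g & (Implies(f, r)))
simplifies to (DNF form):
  ~g | (f & ~r)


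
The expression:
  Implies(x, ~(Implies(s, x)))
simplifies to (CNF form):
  ~x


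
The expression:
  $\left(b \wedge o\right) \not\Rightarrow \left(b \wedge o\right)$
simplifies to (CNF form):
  $\text{False}$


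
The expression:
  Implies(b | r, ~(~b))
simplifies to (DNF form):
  b | ~r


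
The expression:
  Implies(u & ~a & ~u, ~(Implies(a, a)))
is always true.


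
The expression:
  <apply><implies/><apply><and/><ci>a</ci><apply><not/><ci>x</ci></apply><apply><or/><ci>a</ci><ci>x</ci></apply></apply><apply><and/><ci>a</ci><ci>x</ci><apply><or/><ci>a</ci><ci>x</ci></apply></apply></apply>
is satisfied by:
  {x: True, a: False}
  {a: False, x: False}
  {a: True, x: True}


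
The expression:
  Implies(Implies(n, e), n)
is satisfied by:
  {n: True}


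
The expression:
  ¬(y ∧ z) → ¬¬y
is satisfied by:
  {y: True}


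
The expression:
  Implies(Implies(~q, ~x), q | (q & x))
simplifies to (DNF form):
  q | x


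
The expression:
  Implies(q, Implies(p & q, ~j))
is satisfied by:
  {p: False, q: False, j: False}
  {j: True, p: False, q: False}
  {q: True, p: False, j: False}
  {j: True, q: True, p: False}
  {p: True, j: False, q: False}
  {j: True, p: True, q: False}
  {q: True, p: True, j: False}


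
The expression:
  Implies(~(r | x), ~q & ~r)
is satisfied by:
  {r: True, x: True, q: False}
  {r: True, q: False, x: False}
  {x: True, q: False, r: False}
  {x: False, q: False, r: False}
  {r: True, x: True, q: True}
  {r: True, q: True, x: False}
  {x: True, q: True, r: False}


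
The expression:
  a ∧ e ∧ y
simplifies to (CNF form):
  a ∧ e ∧ y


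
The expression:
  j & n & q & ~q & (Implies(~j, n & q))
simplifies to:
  False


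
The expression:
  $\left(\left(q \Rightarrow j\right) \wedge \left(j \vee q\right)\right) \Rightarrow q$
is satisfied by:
  {q: True, j: False}
  {j: False, q: False}
  {j: True, q: True}


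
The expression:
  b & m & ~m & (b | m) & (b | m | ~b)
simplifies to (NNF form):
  False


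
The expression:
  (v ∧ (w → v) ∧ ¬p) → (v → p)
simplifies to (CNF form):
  p ∨ ¬v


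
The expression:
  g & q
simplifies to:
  g & q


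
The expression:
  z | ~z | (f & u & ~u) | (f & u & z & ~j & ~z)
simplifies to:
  True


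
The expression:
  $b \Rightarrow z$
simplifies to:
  $z \vee \neg b$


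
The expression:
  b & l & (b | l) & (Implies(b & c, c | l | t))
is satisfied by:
  {b: True, l: True}


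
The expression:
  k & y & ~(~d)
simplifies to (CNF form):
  d & k & y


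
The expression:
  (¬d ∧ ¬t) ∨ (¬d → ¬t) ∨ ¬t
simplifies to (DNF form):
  d ∨ ¬t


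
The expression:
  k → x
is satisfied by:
  {x: True, k: False}
  {k: False, x: False}
  {k: True, x: True}


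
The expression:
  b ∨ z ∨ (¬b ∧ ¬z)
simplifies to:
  True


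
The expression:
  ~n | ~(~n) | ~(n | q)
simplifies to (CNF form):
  True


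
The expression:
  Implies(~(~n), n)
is always true.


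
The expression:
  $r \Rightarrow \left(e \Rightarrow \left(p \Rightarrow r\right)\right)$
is always true.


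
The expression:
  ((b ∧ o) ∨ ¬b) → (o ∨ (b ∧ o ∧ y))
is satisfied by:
  {b: True, o: True}
  {b: True, o: False}
  {o: True, b: False}


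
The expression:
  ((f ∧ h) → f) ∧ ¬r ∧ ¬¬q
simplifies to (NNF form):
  q ∧ ¬r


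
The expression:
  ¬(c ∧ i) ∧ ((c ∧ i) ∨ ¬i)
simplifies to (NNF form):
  ¬i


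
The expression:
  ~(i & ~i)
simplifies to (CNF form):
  True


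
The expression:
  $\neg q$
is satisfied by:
  {q: False}


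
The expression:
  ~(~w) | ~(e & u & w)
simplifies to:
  True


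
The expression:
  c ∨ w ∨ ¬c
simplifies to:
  True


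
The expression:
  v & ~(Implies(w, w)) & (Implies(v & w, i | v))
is never true.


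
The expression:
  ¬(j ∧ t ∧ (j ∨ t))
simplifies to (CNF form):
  ¬j ∨ ¬t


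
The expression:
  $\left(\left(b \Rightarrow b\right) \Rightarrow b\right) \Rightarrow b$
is always true.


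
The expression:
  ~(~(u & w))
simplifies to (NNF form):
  u & w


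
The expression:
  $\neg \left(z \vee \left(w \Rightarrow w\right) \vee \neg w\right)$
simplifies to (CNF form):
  $\text{False}$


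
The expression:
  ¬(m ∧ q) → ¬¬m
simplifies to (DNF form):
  m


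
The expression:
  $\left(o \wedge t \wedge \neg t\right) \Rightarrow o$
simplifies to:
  $\text{True}$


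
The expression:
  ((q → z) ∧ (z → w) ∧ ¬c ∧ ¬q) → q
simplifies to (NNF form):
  c ∨ q ∨ (z ∧ ¬w)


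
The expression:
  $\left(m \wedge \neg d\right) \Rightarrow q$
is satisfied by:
  {d: True, q: True, m: False}
  {d: True, m: False, q: False}
  {q: True, m: False, d: False}
  {q: False, m: False, d: False}
  {d: True, q: True, m: True}
  {d: True, m: True, q: False}
  {q: True, m: True, d: False}


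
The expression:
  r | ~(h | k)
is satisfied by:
  {r: True, k: False, h: False}
  {r: True, h: True, k: False}
  {r: True, k: True, h: False}
  {r: True, h: True, k: True}
  {h: False, k: False, r: False}


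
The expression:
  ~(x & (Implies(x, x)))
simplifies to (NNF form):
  ~x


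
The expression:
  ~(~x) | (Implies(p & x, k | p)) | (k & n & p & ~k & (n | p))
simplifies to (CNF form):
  True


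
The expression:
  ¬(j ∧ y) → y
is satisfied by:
  {y: True}


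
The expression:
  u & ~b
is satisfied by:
  {u: True, b: False}


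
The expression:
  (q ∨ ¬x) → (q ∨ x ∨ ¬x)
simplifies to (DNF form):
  True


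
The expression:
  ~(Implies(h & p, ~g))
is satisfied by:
  {h: True, p: True, g: True}


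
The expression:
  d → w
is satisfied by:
  {w: True, d: False}
  {d: False, w: False}
  {d: True, w: True}


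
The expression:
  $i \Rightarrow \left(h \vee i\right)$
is always true.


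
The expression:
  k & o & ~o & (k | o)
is never true.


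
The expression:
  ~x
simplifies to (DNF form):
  ~x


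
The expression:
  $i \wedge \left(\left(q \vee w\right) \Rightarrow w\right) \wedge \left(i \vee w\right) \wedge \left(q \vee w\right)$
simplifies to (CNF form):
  $i \wedge w$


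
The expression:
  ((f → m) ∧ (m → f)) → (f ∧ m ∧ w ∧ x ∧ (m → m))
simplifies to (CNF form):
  (f ∨ m) ∧ (m ∨ ¬m) ∧ (f ∨ m ∨ w) ∧ (f ∨ m ∨ x) ∧ (f ∨ m ∨ ¬f) ∧ (f ∨ w ∨ ¬f) ∧ (f ∨ x ∨ ¬f) ∧ (m ∨ w ∨ ¬m) ∧ (m ∨ x ∨ ¬m) ∧ (m ∨ ¬f ∨ ¬m) ∧ (w ∨ ¬f ∨ ¬m) ∧ (x ∨ ¬f ∨ ¬m)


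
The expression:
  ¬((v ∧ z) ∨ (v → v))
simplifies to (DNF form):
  False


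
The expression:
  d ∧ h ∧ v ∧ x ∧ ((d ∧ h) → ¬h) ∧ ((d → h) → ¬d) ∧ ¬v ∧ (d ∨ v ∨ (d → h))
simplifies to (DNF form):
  False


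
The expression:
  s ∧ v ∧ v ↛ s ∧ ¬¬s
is never true.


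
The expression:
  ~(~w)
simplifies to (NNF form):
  w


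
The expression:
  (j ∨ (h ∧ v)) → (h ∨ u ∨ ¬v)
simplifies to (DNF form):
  h ∨ u ∨ ¬j ∨ ¬v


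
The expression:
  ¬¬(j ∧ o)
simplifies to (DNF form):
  j ∧ o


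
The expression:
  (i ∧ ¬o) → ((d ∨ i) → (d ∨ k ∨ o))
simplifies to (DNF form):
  d ∨ k ∨ o ∨ ¬i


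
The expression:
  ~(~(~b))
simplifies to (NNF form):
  ~b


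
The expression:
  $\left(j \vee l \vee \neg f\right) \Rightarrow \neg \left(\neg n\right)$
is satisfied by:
  {n: True, f: True, l: False, j: False}
  {n: True, f: False, l: False, j: False}
  {j: True, n: True, f: True, l: False}
  {j: True, n: True, f: False, l: False}
  {n: True, l: True, f: True, j: False}
  {n: True, l: True, f: False, j: False}
  {n: True, l: True, j: True, f: True}
  {n: True, l: True, j: True, f: False}
  {f: True, n: False, l: False, j: False}


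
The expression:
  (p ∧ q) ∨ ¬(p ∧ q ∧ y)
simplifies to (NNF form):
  True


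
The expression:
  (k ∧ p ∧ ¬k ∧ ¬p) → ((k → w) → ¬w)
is always true.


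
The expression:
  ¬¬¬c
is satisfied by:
  {c: False}


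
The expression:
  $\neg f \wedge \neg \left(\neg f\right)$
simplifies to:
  $\text{False}$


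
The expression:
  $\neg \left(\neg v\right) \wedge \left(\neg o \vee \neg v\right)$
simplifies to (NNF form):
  $v \wedge \neg o$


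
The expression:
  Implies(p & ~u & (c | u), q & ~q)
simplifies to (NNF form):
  u | ~c | ~p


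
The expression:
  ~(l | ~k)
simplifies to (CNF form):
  k & ~l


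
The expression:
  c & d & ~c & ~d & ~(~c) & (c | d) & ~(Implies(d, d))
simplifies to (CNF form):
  False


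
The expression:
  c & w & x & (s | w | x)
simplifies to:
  c & w & x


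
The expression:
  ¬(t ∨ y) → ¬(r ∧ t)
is always true.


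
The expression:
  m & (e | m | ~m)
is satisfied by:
  {m: True}


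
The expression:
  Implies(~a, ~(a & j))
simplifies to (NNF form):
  True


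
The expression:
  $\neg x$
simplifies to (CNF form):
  $\neg x$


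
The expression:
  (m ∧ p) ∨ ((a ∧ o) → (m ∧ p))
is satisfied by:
  {m: True, p: True, o: False, a: False}
  {m: True, p: False, o: False, a: False}
  {p: True, m: False, o: False, a: False}
  {m: False, p: False, o: False, a: False}
  {a: True, m: True, p: True, o: False}
  {a: True, m: True, p: False, o: False}
  {a: True, p: True, m: False, o: False}
  {a: True, p: False, m: False, o: False}
  {m: True, o: True, p: True, a: False}
  {m: True, o: True, p: False, a: False}
  {o: True, p: True, m: False, a: False}
  {o: True, m: False, p: False, a: False}
  {a: True, m: True, o: True, p: True}


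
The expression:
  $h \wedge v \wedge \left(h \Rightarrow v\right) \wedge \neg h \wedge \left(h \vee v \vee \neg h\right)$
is never true.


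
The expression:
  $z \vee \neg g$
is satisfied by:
  {z: True, g: False}
  {g: False, z: False}
  {g: True, z: True}


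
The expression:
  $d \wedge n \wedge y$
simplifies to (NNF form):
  $d \wedge n \wedge y$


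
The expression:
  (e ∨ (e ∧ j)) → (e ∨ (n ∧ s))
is always true.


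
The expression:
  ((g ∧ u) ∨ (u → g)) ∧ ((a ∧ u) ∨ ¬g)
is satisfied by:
  {a: True, u: False, g: False}
  {a: False, u: False, g: False}
  {g: True, u: True, a: True}


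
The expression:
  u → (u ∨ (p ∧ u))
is always true.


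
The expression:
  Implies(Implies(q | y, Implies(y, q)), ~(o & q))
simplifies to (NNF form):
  ~o | ~q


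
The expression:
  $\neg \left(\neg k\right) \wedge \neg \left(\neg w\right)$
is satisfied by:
  {w: True, k: True}


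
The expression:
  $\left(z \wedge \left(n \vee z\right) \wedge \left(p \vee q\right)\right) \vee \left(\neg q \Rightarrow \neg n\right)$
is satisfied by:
  {q: True, z: True, p: True, n: False}
  {q: True, z: True, p: False, n: False}
  {q: True, p: True, z: False, n: False}
  {q: True, p: False, z: False, n: False}
  {z: True, p: True, q: False, n: False}
  {z: True, p: False, q: False, n: False}
  {p: True, q: False, z: False, n: False}
  {p: False, q: False, z: False, n: False}
  {n: True, q: True, z: True, p: True}
  {n: True, q: True, z: True, p: False}
  {n: True, q: True, p: True, z: False}
  {n: True, q: True, p: False, z: False}
  {n: True, z: True, p: True, q: False}


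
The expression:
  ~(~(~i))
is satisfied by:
  {i: False}


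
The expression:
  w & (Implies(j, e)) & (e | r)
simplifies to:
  w & (e | r) & (e | ~j)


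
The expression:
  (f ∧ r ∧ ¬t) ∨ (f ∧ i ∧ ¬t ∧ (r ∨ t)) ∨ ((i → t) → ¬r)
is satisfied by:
  {i: True, f: True, t: False, r: False}
  {i: True, t: False, f: False, r: False}
  {f: True, i: False, t: False, r: False}
  {i: False, t: False, f: False, r: False}
  {i: True, f: True, t: True, r: False}
  {i: True, t: True, f: False, r: False}
  {f: True, t: True, i: False, r: False}
  {t: True, i: False, f: False, r: False}
  {r: True, f: True, i: True, t: False}
  {r: True, i: True, t: False, f: False}
  {r: True, f: True, i: False, t: False}


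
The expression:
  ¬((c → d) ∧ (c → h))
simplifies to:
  c ∧ (¬d ∨ ¬h)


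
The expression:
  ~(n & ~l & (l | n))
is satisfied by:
  {l: True, n: False}
  {n: False, l: False}
  {n: True, l: True}


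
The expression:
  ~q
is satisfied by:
  {q: False}


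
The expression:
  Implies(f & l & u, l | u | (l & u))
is always true.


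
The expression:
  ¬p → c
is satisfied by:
  {c: True, p: True}
  {c: True, p: False}
  {p: True, c: False}


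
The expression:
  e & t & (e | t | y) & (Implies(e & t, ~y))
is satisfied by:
  {t: True, e: True, y: False}


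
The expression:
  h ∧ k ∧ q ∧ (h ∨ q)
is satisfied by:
  {h: True, q: True, k: True}


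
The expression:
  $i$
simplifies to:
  $i$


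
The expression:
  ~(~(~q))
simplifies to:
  ~q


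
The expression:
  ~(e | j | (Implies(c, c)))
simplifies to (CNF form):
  False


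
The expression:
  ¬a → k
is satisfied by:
  {a: True, k: True}
  {a: True, k: False}
  {k: True, a: False}


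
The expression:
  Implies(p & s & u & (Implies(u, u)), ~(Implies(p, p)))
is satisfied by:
  {s: False, u: False, p: False}
  {p: True, s: False, u: False}
  {u: True, s: False, p: False}
  {p: True, u: True, s: False}
  {s: True, p: False, u: False}
  {p: True, s: True, u: False}
  {u: True, s: True, p: False}


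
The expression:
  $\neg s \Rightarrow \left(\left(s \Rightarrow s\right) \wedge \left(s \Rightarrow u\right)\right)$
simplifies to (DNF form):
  $\text{True}$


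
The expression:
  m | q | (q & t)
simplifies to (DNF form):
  m | q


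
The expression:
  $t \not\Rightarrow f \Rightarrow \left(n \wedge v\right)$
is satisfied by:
  {v: True, f: True, n: True, t: False}
  {v: True, f: True, n: False, t: False}
  {f: True, n: True, v: False, t: False}
  {f: True, v: False, n: False, t: False}
  {v: True, n: True, f: False, t: False}
  {v: True, n: False, f: False, t: False}
  {n: True, v: False, f: False, t: False}
  {v: False, n: False, f: False, t: False}
  {v: True, t: True, f: True, n: True}
  {v: True, t: True, f: True, n: False}
  {t: True, f: True, n: True, v: False}
  {t: True, f: True, n: False, v: False}
  {t: True, v: True, n: True, f: False}


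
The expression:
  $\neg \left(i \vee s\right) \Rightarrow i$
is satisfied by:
  {i: True, s: True}
  {i: True, s: False}
  {s: True, i: False}


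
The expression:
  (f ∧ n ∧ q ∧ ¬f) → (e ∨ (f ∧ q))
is always true.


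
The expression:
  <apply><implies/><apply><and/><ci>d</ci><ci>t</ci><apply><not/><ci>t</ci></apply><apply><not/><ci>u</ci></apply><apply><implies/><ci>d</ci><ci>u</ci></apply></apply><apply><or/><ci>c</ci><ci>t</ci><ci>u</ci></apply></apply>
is always true.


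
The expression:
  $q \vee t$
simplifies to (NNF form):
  $q \vee t$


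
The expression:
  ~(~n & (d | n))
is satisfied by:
  {n: True, d: False}
  {d: False, n: False}
  {d: True, n: True}


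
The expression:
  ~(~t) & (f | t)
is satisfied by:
  {t: True}


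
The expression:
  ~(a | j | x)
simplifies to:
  ~a & ~j & ~x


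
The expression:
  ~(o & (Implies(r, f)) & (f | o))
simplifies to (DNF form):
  ~o | (r & ~f)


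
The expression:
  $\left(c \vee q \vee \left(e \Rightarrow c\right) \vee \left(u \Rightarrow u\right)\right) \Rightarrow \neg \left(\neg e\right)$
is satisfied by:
  {e: True}


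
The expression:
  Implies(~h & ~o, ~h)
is always true.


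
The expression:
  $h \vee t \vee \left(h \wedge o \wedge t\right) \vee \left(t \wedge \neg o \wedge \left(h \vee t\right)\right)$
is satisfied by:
  {t: True, h: True}
  {t: True, h: False}
  {h: True, t: False}


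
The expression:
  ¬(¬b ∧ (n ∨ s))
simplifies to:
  b ∨ (¬n ∧ ¬s)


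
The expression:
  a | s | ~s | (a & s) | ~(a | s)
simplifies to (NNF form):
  True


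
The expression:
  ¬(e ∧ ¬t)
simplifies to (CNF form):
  t ∨ ¬e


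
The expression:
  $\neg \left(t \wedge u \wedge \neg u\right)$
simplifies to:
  $\text{True}$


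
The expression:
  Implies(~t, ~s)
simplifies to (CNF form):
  t | ~s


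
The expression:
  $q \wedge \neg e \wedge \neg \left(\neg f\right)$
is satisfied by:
  {f: True, q: True, e: False}


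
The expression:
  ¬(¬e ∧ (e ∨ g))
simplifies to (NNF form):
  e ∨ ¬g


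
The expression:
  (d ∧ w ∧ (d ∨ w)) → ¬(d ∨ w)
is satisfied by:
  {w: False, d: False}
  {d: True, w: False}
  {w: True, d: False}


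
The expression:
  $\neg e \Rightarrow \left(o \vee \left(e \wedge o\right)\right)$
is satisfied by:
  {o: True, e: True}
  {o: True, e: False}
  {e: True, o: False}


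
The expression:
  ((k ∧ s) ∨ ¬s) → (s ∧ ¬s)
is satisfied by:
  {s: True, k: False}


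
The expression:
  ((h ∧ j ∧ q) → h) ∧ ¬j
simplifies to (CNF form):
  ¬j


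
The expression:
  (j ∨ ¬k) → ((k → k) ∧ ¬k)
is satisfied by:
  {k: False, j: False}
  {j: True, k: False}
  {k: True, j: False}


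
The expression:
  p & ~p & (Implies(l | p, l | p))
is never true.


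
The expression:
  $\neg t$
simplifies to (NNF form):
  $\neg t$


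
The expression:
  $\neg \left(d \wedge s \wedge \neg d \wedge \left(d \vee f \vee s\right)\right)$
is always true.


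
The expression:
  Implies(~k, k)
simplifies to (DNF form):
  k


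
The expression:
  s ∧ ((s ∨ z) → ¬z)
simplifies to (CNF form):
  s ∧ ¬z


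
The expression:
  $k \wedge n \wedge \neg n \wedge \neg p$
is never true.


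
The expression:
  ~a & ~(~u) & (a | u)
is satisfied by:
  {u: True, a: False}


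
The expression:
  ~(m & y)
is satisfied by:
  {m: False, y: False}
  {y: True, m: False}
  {m: True, y: False}


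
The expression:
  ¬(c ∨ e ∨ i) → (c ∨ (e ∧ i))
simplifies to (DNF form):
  c ∨ e ∨ i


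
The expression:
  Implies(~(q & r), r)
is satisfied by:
  {r: True}


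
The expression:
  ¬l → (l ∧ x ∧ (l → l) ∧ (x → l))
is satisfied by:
  {l: True}


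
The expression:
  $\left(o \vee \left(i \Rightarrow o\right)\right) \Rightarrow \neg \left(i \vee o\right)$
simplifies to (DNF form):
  $\neg o$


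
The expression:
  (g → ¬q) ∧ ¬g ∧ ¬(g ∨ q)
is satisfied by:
  {q: False, g: False}


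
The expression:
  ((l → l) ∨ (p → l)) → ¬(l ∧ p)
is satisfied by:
  {l: False, p: False}
  {p: True, l: False}
  {l: True, p: False}


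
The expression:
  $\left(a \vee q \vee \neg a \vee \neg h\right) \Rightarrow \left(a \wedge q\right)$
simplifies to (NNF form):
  $a \wedge q$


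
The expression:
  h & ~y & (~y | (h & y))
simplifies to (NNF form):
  h & ~y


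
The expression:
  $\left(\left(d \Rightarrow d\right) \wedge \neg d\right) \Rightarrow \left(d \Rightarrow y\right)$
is always true.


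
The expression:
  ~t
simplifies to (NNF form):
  ~t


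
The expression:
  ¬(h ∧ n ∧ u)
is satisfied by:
  {h: False, u: False, n: False}
  {n: True, h: False, u: False}
  {u: True, h: False, n: False}
  {n: True, u: True, h: False}
  {h: True, n: False, u: False}
  {n: True, h: True, u: False}
  {u: True, h: True, n: False}


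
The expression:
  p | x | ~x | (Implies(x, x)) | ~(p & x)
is always true.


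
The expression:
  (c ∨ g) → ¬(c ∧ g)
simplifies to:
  ¬c ∨ ¬g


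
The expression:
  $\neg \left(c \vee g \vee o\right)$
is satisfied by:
  {g: False, o: False, c: False}


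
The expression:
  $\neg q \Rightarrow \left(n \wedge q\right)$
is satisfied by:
  {q: True}


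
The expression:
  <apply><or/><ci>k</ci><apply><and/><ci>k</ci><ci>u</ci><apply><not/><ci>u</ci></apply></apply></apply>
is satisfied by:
  {k: True}


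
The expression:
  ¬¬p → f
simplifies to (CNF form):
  f ∨ ¬p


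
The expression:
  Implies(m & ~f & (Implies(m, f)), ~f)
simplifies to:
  True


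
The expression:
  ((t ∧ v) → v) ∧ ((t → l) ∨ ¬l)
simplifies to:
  True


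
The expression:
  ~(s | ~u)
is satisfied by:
  {u: True, s: False}


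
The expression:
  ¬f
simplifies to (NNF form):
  ¬f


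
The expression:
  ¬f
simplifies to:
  ¬f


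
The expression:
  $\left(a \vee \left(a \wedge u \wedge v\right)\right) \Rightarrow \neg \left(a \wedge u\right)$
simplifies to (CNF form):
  $\neg a \vee \neg u$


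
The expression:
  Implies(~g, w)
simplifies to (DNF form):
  g | w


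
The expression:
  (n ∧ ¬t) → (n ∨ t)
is always true.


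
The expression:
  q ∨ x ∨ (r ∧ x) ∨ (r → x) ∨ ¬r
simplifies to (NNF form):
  q ∨ x ∨ ¬r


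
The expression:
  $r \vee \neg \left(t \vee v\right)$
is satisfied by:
  {r: True, t: False, v: False}
  {r: True, v: True, t: False}
  {r: True, t: True, v: False}
  {r: True, v: True, t: True}
  {v: False, t: False, r: False}


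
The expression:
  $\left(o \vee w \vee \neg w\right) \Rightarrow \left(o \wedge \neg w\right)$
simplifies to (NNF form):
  $o \wedge \neg w$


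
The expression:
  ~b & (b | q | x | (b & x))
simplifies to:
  ~b & (q | x)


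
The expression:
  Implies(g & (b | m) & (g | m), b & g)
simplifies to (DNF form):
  b | ~g | ~m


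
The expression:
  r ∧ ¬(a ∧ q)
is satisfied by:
  {r: True, q: False, a: False}
  {r: True, a: True, q: False}
  {r: True, q: True, a: False}


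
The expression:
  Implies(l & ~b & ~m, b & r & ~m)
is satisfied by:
  {b: True, m: True, l: False}
  {b: True, l: False, m: False}
  {m: True, l: False, b: False}
  {m: False, l: False, b: False}
  {b: True, m: True, l: True}
  {b: True, l: True, m: False}
  {m: True, l: True, b: False}


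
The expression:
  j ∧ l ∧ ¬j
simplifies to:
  False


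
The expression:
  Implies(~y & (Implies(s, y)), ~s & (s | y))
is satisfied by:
  {y: True, s: True}
  {y: True, s: False}
  {s: True, y: False}


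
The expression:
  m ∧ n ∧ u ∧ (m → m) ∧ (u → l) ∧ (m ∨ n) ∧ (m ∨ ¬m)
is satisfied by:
  {m: True, u: True, n: True, l: True}


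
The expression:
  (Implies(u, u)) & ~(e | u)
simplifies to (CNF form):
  ~e & ~u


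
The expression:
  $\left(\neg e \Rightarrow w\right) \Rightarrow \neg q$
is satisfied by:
  {e: False, q: False, w: False}
  {w: True, e: False, q: False}
  {e: True, w: False, q: False}
  {w: True, e: True, q: False}
  {q: True, w: False, e: False}


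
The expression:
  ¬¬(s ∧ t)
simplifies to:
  s ∧ t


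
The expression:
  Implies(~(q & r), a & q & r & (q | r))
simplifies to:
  q & r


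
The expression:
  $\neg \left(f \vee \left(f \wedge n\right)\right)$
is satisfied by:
  {f: False}


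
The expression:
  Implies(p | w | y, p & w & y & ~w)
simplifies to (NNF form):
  ~p & ~w & ~y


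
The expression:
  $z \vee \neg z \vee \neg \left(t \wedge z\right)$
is always true.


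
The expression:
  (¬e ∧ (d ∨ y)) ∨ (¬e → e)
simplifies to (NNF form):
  d ∨ e ∨ y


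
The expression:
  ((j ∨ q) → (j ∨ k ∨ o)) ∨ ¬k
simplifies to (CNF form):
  True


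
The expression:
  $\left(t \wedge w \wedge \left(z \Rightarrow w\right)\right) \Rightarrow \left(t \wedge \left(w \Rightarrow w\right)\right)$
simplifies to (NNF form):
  $\text{True}$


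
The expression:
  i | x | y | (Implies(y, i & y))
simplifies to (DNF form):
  True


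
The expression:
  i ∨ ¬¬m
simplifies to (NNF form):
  i ∨ m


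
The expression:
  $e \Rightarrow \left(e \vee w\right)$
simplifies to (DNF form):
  $\text{True}$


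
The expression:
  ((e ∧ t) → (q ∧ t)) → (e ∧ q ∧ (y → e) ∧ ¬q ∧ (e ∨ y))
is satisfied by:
  {t: True, e: True, q: False}


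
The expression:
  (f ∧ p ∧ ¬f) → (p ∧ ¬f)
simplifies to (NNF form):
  True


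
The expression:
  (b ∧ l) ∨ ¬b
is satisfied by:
  {l: True, b: False}
  {b: False, l: False}
  {b: True, l: True}


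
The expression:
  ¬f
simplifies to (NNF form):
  ¬f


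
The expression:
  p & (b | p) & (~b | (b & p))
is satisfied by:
  {p: True}


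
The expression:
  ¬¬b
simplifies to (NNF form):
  b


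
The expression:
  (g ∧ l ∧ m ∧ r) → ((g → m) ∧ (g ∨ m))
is always true.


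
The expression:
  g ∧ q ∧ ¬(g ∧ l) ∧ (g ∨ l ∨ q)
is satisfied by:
  {g: True, q: True, l: False}


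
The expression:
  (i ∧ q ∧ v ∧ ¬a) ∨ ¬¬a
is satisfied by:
  {i: True, a: True, v: True, q: True}
  {i: True, a: True, v: True, q: False}
  {i: True, a: True, q: True, v: False}
  {i: True, a: True, q: False, v: False}
  {a: True, v: True, q: True, i: False}
  {a: True, v: True, q: False, i: False}
  {a: True, v: False, q: True, i: False}
  {a: True, v: False, q: False, i: False}
  {i: True, v: True, q: True, a: False}


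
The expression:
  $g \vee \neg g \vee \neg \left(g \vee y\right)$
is always true.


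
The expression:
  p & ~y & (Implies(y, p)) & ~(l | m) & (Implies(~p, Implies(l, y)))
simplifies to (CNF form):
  p & ~l & ~m & ~y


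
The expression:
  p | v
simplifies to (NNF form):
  p | v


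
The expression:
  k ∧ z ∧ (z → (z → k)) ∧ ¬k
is never true.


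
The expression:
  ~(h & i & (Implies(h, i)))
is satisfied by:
  {h: False, i: False}
  {i: True, h: False}
  {h: True, i: False}


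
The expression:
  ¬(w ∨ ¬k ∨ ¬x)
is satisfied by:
  {x: True, k: True, w: False}


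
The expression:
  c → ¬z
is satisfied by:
  {c: False, z: False}
  {z: True, c: False}
  {c: True, z: False}


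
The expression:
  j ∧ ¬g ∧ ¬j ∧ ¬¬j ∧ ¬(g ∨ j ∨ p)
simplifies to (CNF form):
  False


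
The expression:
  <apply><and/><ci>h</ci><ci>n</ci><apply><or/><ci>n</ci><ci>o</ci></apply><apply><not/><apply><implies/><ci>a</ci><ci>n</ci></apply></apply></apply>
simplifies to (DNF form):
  <false/>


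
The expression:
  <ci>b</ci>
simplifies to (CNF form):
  <ci>b</ci>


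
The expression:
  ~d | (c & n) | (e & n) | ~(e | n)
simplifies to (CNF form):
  (e | ~d | ~e) & (n | ~d | ~e) & (c | e | ~d | ~e) & (c | e | ~d | ~n) & (c | n | ~d | ~e) & (c | n | ~d | ~n) & (e | ~d | ~e | ~n) & (n | ~d | ~e | ~n)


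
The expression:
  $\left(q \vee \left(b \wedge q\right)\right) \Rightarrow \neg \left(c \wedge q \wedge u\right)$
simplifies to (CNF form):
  $\neg c \vee \neg q \vee \neg u$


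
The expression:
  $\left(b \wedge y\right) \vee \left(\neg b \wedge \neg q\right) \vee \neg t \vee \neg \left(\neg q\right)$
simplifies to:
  $q \vee y \vee \neg b \vee \neg t$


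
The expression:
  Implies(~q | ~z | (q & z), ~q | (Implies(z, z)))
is always true.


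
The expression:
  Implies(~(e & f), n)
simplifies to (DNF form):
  n | (e & f)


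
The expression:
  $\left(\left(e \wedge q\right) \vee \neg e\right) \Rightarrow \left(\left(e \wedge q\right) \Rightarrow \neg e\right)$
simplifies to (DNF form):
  $\neg e \vee \neg q$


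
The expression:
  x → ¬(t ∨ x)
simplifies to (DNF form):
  ¬x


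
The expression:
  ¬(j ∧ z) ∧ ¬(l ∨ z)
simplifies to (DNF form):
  ¬l ∧ ¬z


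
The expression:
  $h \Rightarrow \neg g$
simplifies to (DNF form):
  $\neg g \vee \neg h$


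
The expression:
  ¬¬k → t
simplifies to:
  t ∨ ¬k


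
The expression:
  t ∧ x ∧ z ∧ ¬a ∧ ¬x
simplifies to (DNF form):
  False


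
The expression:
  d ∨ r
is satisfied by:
  {r: True, d: True}
  {r: True, d: False}
  {d: True, r: False}


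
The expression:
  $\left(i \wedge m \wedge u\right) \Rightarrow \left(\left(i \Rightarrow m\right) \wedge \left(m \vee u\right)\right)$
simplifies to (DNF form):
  $\text{True}$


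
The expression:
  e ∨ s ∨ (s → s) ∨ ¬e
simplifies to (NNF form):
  True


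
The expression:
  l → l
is always true.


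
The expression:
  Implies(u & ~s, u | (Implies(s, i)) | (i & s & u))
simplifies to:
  True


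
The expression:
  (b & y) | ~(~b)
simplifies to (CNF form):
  b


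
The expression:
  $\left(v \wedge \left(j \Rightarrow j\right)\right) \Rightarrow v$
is always true.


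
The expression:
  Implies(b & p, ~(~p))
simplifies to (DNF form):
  True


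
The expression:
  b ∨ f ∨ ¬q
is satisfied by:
  {b: True, f: True, q: False}
  {b: True, f: False, q: False}
  {f: True, b: False, q: False}
  {b: False, f: False, q: False}
  {b: True, q: True, f: True}
  {b: True, q: True, f: False}
  {q: True, f: True, b: False}


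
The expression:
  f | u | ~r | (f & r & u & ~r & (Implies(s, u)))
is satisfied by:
  {u: True, f: True, r: False}
  {u: True, f: False, r: False}
  {f: True, u: False, r: False}
  {u: False, f: False, r: False}
  {r: True, u: True, f: True}
  {r: True, u: True, f: False}
  {r: True, f: True, u: False}


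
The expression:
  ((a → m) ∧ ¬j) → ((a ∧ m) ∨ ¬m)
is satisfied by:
  {a: True, j: True, m: False}
  {a: True, j: False, m: False}
  {j: True, a: False, m: False}
  {a: False, j: False, m: False}
  {a: True, m: True, j: True}
  {a: True, m: True, j: False}
  {m: True, j: True, a: False}


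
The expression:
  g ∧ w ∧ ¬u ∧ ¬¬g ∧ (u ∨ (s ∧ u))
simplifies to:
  False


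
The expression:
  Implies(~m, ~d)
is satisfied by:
  {m: True, d: False}
  {d: False, m: False}
  {d: True, m: True}


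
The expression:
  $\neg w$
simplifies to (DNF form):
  $\neg w$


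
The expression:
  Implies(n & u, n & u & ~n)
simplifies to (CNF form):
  ~n | ~u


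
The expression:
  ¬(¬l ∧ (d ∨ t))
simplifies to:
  l ∨ (¬d ∧ ¬t)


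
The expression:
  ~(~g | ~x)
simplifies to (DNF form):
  g & x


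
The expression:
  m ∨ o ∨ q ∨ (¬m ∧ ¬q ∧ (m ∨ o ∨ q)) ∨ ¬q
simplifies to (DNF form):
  True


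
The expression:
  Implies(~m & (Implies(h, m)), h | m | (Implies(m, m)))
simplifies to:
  True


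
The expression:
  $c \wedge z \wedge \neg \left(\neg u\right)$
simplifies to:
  $c \wedge u \wedge z$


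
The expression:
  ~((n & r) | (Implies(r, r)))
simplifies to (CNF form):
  False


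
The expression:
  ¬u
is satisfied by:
  {u: False}


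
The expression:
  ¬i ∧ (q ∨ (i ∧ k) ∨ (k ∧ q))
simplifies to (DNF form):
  q ∧ ¬i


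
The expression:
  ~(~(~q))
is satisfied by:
  {q: False}


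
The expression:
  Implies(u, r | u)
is always true.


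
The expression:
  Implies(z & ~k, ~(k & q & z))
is always true.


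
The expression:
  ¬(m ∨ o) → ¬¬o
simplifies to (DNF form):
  m ∨ o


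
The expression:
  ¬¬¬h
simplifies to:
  ¬h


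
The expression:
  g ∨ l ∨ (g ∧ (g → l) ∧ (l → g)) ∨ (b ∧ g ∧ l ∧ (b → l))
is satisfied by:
  {l: True, g: True}
  {l: True, g: False}
  {g: True, l: False}


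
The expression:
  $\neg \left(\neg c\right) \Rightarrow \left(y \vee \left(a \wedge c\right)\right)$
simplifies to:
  $a \vee y \vee \neg c$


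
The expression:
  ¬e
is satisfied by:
  {e: False}


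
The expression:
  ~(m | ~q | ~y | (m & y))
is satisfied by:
  {y: True, q: True, m: False}


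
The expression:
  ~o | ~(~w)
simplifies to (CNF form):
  w | ~o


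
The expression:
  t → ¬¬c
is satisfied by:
  {c: True, t: False}
  {t: False, c: False}
  {t: True, c: True}


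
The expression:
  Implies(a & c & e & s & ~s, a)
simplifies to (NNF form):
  True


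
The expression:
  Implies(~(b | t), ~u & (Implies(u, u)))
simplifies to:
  b | t | ~u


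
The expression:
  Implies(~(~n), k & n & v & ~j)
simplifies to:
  ~n | (k & v & ~j)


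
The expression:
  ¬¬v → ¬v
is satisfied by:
  {v: False}


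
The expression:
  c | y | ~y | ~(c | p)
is always true.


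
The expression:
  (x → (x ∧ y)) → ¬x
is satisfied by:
  {y: False, x: False}
  {x: True, y: False}
  {y: True, x: False}


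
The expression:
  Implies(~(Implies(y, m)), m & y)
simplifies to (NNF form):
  m | ~y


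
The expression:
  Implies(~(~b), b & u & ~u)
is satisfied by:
  {b: False}


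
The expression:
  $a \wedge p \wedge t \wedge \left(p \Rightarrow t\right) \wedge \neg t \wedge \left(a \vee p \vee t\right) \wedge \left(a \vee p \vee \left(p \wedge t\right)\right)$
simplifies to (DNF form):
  $\text{False}$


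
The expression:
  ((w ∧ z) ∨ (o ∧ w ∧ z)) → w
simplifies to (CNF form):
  True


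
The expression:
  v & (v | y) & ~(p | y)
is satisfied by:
  {v: True, y: False, p: False}


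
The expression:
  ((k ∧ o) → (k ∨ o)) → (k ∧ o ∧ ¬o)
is never true.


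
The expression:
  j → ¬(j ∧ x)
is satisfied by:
  {x: False, j: False}
  {j: True, x: False}
  {x: True, j: False}


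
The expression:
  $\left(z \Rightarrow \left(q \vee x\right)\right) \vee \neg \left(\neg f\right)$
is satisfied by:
  {x: True, q: True, f: True, z: False}
  {x: True, q: True, f: False, z: False}
  {x: True, f: True, z: False, q: False}
  {x: True, f: False, z: False, q: False}
  {q: True, f: True, z: False, x: False}
  {q: True, f: False, z: False, x: False}
  {f: True, q: False, z: False, x: False}
  {f: False, q: False, z: False, x: False}
  {x: True, q: True, z: True, f: True}
  {x: True, q: True, z: True, f: False}
  {x: True, z: True, f: True, q: False}
  {x: True, z: True, f: False, q: False}
  {z: True, q: True, f: True, x: False}
  {z: True, q: True, f: False, x: False}
  {z: True, f: True, q: False, x: False}


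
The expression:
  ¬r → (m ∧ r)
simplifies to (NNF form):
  r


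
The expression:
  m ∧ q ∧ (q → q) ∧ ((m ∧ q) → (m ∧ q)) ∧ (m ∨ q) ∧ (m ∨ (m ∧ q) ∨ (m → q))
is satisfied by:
  {m: True, q: True}


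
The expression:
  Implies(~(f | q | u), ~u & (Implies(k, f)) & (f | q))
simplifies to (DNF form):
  f | q | u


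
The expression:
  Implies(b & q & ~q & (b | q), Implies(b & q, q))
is always true.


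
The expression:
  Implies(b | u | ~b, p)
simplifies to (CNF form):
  p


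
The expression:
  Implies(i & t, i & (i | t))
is always true.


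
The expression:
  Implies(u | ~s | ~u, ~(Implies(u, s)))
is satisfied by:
  {u: True, s: False}


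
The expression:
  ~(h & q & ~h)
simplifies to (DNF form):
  True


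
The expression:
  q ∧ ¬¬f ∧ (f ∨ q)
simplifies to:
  f ∧ q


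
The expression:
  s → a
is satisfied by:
  {a: True, s: False}
  {s: False, a: False}
  {s: True, a: True}


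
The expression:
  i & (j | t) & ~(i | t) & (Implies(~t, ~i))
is never true.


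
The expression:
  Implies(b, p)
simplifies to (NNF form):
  p | ~b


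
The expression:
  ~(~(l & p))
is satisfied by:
  {p: True, l: True}


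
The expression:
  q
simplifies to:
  q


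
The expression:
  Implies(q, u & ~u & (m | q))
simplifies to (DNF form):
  ~q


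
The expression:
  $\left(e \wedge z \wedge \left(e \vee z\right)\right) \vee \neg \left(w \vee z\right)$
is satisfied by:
  {e: True, w: False, z: False}
  {e: False, w: False, z: False}
  {z: True, e: True, w: False}
  {z: True, w: True, e: True}


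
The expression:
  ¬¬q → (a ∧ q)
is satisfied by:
  {a: True, q: False}
  {q: False, a: False}
  {q: True, a: True}


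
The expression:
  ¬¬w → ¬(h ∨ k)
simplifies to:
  (¬h ∧ ¬k) ∨ ¬w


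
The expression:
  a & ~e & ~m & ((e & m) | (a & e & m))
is never true.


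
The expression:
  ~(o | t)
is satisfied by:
  {o: False, t: False}


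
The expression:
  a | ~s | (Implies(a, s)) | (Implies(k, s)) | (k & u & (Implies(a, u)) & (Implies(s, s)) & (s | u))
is always true.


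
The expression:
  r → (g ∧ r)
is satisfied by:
  {g: True, r: False}
  {r: False, g: False}
  {r: True, g: True}


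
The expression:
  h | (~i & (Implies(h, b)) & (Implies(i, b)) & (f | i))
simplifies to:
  h | (f & ~i)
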